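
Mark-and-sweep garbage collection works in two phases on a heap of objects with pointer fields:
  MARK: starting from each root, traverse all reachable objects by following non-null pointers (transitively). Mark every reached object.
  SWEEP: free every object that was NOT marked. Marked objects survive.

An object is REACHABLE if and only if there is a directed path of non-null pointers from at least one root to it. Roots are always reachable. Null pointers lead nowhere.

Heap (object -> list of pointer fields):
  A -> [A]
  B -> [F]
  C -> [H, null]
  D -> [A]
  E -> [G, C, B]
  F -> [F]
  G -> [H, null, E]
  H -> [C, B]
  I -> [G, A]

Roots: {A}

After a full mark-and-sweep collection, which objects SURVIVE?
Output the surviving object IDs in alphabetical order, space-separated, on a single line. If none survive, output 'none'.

Roots: A
Mark A: refs=A, marked=A
Unmarked (collected): B C D E F G H I

Answer: A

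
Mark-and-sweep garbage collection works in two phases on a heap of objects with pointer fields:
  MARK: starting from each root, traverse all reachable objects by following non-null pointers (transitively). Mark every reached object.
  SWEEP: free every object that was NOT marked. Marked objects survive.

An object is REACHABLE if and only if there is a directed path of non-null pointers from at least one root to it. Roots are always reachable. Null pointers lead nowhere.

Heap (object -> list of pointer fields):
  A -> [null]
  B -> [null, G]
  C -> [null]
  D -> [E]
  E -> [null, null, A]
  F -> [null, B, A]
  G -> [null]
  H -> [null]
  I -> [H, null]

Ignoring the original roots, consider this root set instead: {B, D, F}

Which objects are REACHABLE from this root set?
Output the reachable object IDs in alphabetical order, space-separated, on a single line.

Roots: B D F
Mark B: refs=null G, marked=B
Mark D: refs=E, marked=B D
Mark F: refs=null B A, marked=B D F
Mark G: refs=null, marked=B D F G
Mark E: refs=null null A, marked=B D E F G
Mark A: refs=null, marked=A B D E F G
Unmarked (collected): C H I

Answer: A B D E F G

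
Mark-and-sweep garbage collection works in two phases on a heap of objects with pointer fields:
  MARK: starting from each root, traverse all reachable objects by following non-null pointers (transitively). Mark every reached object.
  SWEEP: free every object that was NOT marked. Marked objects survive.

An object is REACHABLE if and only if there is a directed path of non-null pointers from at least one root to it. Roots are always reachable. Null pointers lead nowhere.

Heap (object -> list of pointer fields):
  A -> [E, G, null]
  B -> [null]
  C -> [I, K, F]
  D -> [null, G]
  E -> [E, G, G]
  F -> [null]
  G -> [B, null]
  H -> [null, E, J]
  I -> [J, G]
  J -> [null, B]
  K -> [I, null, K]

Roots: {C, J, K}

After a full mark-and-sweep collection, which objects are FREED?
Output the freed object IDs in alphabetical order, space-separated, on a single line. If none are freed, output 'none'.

Answer: A D E H

Derivation:
Roots: C J K
Mark C: refs=I K F, marked=C
Mark J: refs=null B, marked=C J
Mark K: refs=I null K, marked=C J K
Mark I: refs=J G, marked=C I J K
Mark F: refs=null, marked=C F I J K
Mark B: refs=null, marked=B C F I J K
Mark G: refs=B null, marked=B C F G I J K
Unmarked (collected): A D E H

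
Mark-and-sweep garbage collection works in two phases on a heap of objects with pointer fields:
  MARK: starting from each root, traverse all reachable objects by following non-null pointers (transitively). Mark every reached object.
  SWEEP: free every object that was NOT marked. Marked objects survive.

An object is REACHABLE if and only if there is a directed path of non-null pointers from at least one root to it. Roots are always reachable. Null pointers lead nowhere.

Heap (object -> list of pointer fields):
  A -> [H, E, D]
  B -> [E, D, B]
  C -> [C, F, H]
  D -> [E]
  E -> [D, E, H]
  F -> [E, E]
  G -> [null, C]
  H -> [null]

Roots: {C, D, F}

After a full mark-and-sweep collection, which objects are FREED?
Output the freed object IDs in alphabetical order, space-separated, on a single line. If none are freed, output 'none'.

Answer: A B G

Derivation:
Roots: C D F
Mark C: refs=C F H, marked=C
Mark D: refs=E, marked=C D
Mark F: refs=E E, marked=C D F
Mark H: refs=null, marked=C D F H
Mark E: refs=D E H, marked=C D E F H
Unmarked (collected): A B G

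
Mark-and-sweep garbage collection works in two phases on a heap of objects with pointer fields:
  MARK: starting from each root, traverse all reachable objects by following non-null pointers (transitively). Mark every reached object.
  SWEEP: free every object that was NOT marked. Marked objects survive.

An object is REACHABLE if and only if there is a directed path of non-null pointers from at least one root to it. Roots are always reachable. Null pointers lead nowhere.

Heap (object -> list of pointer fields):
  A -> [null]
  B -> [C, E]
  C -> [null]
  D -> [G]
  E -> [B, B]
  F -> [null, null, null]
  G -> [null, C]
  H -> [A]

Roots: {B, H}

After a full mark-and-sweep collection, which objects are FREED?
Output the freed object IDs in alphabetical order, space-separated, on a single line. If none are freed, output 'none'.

Roots: B H
Mark B: refs=C E, marked=B
Mark H: refs=A, marked=B H
Mark C: refs=null, marked=B C H
Mark E: refs=B B, marked=B C E H
Mark A: refs=null, marked=A B C E H
Unmarked (collected): D F G

Answer: D F G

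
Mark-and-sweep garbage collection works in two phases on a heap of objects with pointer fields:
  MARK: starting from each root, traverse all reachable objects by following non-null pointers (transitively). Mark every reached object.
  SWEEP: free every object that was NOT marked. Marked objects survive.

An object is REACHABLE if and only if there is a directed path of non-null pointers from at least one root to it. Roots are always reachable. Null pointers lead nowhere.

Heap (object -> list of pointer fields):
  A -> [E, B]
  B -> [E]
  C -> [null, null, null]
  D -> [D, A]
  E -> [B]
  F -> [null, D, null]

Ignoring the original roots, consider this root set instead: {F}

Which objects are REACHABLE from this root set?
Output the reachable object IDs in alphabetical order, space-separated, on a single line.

Answer: A B D E F

Derivation:
Roots: F
Mark F: refs=null D null, marked=F
Mark D: refs=D A, marked=D F
Mark A: refs=E B, marked=A D F
Mark E: refs=B, marked=A D E F
Mark B: refs=E, marked=A B D E F
Unmarked (collected): C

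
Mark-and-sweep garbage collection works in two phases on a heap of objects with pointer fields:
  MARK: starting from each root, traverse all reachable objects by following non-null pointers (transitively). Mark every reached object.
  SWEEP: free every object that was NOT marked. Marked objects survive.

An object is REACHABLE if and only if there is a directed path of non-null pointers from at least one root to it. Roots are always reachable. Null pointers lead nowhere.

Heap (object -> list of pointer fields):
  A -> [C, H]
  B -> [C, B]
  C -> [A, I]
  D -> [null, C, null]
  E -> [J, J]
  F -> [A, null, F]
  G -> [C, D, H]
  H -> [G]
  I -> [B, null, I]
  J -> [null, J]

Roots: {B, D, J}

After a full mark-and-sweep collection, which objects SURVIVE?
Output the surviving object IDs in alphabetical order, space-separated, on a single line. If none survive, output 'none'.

Roots: B D J
Mark B: refs=C B, marked=B
Mark D: refs=null C null, marked=B D
Mark J: refs=null J, marked=B D J
Mark C: refs=A I, marked=B C D J
Mark A: refs=C H, marked=A B C D J
Mark I: refs=B null I, marked=A B C D I J
Mark H: refs=G, marked=A B C D H I J
Mark G: refs=C D H, marked=A B C D G H I J
Unmarked (collected): E F

Answer: A B C D G H I J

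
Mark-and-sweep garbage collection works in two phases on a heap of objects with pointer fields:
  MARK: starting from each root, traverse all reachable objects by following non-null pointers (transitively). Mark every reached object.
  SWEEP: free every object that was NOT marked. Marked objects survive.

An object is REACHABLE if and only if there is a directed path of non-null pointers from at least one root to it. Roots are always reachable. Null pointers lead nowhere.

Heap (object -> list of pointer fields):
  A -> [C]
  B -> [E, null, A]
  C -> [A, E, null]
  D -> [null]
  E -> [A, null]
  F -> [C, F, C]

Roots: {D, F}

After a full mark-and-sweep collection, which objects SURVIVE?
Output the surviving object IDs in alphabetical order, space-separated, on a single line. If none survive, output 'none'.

Answer: A C D E F

Derivation:
Roots: D F
Mark D: refs=null, marked=D
Mark F: refs=C F C, marked=D F
Mark C: refs=A E null, marked=C D F
Mark A: refs=C, marked=A C D F
Mark E: refs=A null, marked=A C D E F
Unmarked (collected): B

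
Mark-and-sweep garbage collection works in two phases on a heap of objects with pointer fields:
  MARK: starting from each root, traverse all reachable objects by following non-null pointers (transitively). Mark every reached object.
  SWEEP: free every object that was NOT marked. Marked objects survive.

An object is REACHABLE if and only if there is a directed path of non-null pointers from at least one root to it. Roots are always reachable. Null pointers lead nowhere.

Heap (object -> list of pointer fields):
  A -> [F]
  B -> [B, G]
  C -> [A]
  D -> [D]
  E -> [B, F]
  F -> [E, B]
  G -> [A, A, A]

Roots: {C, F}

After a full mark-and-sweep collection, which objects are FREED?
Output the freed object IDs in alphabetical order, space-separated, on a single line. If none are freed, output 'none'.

Answer: D

Derivation:
Roots: C F
Mark C: refs=A, marked=C
Mark F: refs=E B, marked=C F
Mark A: refs=F, marked=A C F
Mark E: refs=B F, marked=A C E F
Mark B: refs=B G, marked=A B C E F
Mark G: refs=A A A, marked=A B C E F G
Unmarked (collected): D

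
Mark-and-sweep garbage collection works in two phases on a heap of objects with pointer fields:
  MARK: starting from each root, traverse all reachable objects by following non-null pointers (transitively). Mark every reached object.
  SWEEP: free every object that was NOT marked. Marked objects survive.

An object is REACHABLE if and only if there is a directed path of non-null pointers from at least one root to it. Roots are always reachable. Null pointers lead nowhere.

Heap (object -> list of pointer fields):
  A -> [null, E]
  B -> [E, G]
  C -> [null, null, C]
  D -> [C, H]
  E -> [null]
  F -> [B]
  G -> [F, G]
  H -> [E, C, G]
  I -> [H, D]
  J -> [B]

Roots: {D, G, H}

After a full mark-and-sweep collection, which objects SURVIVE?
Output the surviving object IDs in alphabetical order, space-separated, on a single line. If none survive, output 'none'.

Roots: D G H
Mark D: refs=C H, marked=D
Mark G: refs=F G, marked=D G
Mark H: refs=E C G, marked=D G H
Mark C: refs=null null C, marked=C D G H
Mark F: refs=B, marked=C D F G H
Mark E: refs=null, marked=C D E F G H
Mark B: refs=E G, marked=B C D E F G H
Unmarked (collected): A I J

Answer: B C D E F G H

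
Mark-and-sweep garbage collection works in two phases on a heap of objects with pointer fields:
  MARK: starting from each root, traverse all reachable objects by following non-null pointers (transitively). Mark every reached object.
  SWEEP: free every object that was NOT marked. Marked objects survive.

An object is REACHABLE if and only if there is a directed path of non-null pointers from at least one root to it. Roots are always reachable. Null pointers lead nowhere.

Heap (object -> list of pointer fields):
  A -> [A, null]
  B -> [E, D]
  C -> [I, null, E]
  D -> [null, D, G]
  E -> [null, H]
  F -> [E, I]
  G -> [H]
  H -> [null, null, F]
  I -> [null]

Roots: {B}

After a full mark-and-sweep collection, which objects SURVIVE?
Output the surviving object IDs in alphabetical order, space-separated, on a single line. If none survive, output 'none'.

Roots: B
Mark B: refs=E D, marked=B
Mark E: refs=null H, marked=B E
Mark D: refs=null D G, marked=B D E
Mark H: refs=null null F, marked=B D E H
Mark G: refs=H, marked=B D E G H
Mark F: refs=E I, marked=B D E F G H
Mark I: refs=null, marked=B D E F G H I
Unmarked (collected): A C

Answer: B D E F G H I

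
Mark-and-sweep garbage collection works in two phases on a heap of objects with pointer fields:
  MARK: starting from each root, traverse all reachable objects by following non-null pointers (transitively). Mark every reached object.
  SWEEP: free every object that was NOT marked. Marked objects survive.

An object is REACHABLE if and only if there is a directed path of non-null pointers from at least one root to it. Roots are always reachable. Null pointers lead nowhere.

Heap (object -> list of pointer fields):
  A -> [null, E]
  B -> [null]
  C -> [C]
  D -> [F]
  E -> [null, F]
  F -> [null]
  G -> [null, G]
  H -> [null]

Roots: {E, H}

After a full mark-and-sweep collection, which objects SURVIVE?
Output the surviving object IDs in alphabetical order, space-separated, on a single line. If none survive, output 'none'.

Answer: E F H

Derivation:
Roots: E H
Mark E: refs=null F, marked=E
Mark H: refs=null, marked=E H
Mark F: refs=null, marked=E F H
Unmarked (collected): A B C D G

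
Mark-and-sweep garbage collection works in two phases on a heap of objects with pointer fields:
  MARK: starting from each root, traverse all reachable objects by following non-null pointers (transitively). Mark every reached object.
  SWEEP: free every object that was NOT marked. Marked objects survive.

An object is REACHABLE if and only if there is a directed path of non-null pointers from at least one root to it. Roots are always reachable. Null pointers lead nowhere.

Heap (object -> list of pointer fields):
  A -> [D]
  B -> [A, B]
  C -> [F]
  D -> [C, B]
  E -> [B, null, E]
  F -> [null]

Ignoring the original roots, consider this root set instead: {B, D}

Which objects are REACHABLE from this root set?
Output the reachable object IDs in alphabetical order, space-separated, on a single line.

Roots: B D
Mark B: refs=A B, marked=B
Mark D: refs=C B, marked=B D
Mark A: refs=D, marked=A B D
Mark C: refs=F, marked=A B C D
Mark F: refs=null, marked=A B C D F
Unmarked (collected): E

Answer: A B C D F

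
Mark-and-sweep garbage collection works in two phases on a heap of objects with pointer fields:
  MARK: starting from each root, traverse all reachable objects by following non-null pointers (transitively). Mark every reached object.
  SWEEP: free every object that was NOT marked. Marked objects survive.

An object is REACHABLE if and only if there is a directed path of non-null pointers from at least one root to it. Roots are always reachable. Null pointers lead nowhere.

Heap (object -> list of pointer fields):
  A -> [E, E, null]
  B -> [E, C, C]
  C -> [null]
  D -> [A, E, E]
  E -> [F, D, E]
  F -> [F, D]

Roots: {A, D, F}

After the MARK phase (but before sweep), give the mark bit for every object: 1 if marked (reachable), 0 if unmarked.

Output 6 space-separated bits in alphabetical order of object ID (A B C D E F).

Roots: A D F
Mark A: refs=E E null, marked=A
Mark D: refs=A E E, marked=A D
Mark F: refs=F D, marked=A D F
Mark E: refs=F D E, marked=A D E F
Unmarked (collected): B C

Answer: 1 0 0 1 1 1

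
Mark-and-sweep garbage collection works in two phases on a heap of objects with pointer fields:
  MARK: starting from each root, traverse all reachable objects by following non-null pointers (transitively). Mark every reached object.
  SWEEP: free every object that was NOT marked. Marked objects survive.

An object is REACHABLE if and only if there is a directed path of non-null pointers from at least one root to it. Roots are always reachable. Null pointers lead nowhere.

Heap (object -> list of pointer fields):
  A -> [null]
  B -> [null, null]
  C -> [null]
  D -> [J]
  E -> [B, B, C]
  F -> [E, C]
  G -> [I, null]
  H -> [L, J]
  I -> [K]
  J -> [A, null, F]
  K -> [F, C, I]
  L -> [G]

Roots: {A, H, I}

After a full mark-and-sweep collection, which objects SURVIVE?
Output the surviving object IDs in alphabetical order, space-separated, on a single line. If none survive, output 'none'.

Roots: A H I
Mark A: refs=null, marked=A
Mark H: refs=L J, marked=A H
Mark I: refs=K, marked=A H I
Mark L: refs=G, marked=A H I L
Mark J: refs=A null F, marked=A H I J L
Mark K: refs=F C I, marked=A H I J K L
Mark G: refs=I null, marked=A G H I J K L
Mark F: refs=E C, marked=A F G H I J K L
Mark C: refs=null, marked=A C F G H I J K L
Mark E: refs=B B C, marked=A C E F G H I J K L
Mark B: refs=null null, marked=A B C E F G H I J K L
Unmarked (collected): D

Answer: A B C E F G H I J K L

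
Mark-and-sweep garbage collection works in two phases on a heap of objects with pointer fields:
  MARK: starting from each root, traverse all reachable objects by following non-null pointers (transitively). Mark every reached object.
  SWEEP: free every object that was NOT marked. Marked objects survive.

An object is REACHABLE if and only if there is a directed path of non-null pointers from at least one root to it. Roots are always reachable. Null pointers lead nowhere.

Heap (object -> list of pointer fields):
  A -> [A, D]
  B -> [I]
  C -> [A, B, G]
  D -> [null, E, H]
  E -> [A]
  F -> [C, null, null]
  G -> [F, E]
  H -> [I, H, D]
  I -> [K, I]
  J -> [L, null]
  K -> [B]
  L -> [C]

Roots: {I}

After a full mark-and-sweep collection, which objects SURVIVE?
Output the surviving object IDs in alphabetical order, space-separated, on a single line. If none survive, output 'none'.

Answer: B I K

Derivation:
Roots: I
Mark I: refs=K I, marked=I
Mark K: refs=B, marked=I K
Mark B: refs=I, marked=B I K
Unmarked (collected): A C D E F G H J L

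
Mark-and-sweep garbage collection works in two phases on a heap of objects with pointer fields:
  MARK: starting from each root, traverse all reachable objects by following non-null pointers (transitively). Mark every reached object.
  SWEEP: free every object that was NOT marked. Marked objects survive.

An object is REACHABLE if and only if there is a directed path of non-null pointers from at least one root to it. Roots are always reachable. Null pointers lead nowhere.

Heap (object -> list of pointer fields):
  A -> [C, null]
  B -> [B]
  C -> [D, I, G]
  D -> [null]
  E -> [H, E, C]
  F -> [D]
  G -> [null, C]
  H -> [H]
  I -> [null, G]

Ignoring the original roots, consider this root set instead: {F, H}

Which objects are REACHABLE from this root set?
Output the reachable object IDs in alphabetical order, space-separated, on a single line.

Answer: D F H

Derivation:
Roots: F H
Mark F: refs=D, marked=F
Mark H: refs=H, marked=F H
Mark D: refs=null, marked=D F H
Unmarked (collected): A B C E G I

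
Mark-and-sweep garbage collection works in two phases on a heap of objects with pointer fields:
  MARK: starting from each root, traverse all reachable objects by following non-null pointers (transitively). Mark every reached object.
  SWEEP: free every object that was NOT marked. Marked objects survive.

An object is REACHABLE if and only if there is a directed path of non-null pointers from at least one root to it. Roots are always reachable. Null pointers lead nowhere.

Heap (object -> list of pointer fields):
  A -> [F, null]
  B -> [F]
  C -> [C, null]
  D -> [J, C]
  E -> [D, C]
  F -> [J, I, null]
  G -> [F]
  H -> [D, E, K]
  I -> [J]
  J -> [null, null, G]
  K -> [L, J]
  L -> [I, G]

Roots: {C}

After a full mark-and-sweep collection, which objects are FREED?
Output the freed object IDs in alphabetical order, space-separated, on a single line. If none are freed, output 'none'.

Answer: A B D E F G H I J K L

Derivation:
Roots: C
Mark C: refs=C null, marked=C
Unmarked (collected): A B D E F G H I J K L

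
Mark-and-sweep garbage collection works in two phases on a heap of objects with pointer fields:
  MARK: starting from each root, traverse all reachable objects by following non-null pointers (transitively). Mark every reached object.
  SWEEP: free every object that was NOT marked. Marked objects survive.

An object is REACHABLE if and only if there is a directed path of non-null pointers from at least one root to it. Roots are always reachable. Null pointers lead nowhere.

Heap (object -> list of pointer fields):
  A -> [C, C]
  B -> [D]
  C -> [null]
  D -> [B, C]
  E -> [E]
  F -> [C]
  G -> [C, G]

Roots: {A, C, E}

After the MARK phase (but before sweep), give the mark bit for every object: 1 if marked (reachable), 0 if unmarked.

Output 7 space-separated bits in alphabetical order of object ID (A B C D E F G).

Roots: A C E
Mark A: refs=C C, marked=A
Mark C: refs=null, marked=A C
Mark E: refs=E, marked=A C E
Unmarked (collected): B D F G

Answer: 1 0 1 0 1 0 0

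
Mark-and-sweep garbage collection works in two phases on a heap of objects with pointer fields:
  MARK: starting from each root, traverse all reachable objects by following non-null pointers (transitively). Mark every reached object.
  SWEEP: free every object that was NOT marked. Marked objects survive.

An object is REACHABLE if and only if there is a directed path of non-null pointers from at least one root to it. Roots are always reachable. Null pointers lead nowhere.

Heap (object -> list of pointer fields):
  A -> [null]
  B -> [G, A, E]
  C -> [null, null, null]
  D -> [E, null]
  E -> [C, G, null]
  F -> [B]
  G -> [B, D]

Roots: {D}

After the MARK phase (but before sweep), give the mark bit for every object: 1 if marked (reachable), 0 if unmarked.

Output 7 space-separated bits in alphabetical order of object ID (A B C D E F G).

Answer: 1 1 1 1 1 0 1

Derivation:
Roots: D
Mark D: refs=E null, marked=D
Mark E: refs=C G null, marked=D E
Mark C: refs=null null null, marked=C D E
Mark G: refs=B D, marked=C D E G
Mark B: refs=G A E, marked=B C D E G
Mark A: refs=null, marked=A B C D E G
Unmarked (collected): F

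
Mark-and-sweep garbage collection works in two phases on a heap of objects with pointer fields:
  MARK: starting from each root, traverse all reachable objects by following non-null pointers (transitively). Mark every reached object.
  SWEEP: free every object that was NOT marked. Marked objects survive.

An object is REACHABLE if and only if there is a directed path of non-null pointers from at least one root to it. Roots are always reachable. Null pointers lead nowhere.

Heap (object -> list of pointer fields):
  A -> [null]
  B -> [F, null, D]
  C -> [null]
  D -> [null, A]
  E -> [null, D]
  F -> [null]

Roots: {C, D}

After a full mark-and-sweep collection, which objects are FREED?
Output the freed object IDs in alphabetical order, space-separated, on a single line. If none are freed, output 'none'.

Roots: C D
Mark C: refs=null, marked=C
Mark D: refs=null A, marked=C D
Mark A: refs=null, marked=A C D
Unmarked (collected): B E F

Answer: B E F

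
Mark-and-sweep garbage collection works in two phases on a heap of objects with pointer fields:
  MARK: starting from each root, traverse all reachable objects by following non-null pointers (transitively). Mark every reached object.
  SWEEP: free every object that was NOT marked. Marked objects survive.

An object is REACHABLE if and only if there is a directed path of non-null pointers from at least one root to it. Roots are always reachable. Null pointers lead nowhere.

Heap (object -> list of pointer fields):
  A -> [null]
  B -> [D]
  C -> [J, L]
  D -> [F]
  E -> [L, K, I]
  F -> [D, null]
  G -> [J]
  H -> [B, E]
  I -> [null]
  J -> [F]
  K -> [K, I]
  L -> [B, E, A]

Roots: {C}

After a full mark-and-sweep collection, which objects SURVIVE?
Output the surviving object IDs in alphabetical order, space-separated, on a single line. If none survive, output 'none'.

Roots: C
Mark C: refs=J L, marked=C
Mark J: refs=F, marked=C J
Mark L: refs=B E A, marked=C J L
Mark F: refs=D null, marked=C F J L
Mark B: refs=D, marked=B C F J L
Mark E: refs=L K I, marked=B C E F J L
Mark A: refs=null, marked=A B C E F J L
Mark D: refs=F, marked=A B C D E F J L
Mark K: refs=K I, marked=A B C D E F J K L
Mark I: refs=null, marked=A B C D E F I J K L
Unmarked (collected): G H

Answer: A B C D E F I J K L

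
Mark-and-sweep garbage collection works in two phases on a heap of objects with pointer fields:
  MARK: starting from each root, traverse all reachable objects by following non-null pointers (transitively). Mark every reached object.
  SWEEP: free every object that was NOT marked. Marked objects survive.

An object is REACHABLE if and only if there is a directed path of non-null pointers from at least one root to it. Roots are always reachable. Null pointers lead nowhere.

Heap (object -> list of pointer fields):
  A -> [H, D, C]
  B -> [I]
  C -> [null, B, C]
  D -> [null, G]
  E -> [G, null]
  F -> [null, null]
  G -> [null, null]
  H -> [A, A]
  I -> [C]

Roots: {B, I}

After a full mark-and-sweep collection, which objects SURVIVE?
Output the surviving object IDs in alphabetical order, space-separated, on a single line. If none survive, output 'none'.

Answer: B C I

Derivation:
Roots: B I
Mark B: refs=I, marked=B
Mark I: refs=C, marked=B I
Mark C: refs=null B C, marked=B C I
Unmarked (collected): A D E F G H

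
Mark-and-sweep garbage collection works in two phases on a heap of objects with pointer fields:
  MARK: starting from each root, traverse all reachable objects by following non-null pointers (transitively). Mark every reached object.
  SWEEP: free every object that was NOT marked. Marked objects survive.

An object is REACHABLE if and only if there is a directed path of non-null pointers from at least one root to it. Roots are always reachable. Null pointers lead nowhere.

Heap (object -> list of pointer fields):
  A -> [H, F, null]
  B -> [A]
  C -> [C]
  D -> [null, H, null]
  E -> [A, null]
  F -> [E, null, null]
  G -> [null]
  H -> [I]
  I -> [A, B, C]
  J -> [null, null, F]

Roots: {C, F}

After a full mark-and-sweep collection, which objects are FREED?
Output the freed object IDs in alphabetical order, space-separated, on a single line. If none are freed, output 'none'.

Roots: C F
Mark C: refs=C, marked=C
Mark F: refs=E null null, marked=C F
Mark E: refs=A null, marked=C E F
Mark A: refs=H F null, marked=A C E F
Mark H: refs=I, marked=A C E F H
Mark I: refs=A B C, marked=A C E F H I
Mark B: refs=A, marked=A B C E F H I
Unmarked (collected): D G J

Answer: D G J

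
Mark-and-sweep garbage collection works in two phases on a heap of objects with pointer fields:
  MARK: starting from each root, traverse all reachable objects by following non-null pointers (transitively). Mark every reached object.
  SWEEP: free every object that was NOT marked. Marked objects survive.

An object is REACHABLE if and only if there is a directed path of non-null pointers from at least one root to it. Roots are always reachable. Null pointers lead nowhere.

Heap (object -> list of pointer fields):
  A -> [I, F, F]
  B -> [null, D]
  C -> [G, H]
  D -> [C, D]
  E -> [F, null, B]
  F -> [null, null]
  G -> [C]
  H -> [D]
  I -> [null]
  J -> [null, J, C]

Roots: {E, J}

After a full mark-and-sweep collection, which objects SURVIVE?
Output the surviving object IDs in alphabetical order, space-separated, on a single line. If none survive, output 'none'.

Roots: E J
Mark E: refs=F null B, marked=E
Mark J: refs=null J C, marked=E J
Mark F: refs=null null, marked=E F J
Mark B: refs=null D, marked=B E F J
Mark C: refs=G H, marked=B C E F J
Mark D: refs=C D, marked=B C D E F J
Mark G: refs=C, marked=B C D E F G J
Mark H: refs=D, marked=B C D E F G H J
Unmarked (collected): A I

Answer: B C D E F G H J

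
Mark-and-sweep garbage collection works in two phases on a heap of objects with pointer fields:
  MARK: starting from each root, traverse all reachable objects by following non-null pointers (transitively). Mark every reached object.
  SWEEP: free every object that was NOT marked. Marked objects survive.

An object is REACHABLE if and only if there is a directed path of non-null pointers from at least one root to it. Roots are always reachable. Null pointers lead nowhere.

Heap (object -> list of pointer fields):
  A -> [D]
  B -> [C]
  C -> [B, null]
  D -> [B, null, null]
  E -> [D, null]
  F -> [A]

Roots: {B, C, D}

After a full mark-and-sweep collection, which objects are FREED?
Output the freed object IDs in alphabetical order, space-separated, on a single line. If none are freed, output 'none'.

Roots: B C D
Mark B: refs=C, marked=B
Mark C: refs=B null, marked=B C
Mark D: refs=B null null, marked=B C D
Unmarked (collected): A E F

Answer: A E F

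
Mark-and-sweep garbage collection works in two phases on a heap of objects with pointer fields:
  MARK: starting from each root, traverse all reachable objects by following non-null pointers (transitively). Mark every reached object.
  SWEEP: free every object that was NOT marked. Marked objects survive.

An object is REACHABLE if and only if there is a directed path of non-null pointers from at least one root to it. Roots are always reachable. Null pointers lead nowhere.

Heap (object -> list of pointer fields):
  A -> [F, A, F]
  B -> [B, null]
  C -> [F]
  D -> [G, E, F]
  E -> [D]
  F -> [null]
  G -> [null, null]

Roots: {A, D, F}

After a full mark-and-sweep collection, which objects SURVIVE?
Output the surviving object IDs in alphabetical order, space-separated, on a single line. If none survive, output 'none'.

Answer: A D E F G

Derivation:
Roots: A D F
Mark A: refs=F A F, marked=A
Mark D: refs=G E F, marked=A D
Mark F: refs=null, marked=A D F
Mark G: refs=null null, marked=A D F G
Mark E: refs=D, marked=A D E F G
Unmarked (collected): B C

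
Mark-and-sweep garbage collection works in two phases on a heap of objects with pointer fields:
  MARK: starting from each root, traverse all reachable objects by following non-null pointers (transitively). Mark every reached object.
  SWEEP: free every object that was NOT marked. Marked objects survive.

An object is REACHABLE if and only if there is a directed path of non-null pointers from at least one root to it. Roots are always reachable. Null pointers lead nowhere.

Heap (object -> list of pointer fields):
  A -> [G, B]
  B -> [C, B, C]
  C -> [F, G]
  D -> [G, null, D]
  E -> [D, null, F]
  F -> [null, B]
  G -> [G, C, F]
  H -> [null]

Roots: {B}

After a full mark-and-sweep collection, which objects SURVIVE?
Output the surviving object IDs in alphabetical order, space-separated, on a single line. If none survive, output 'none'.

Roots: B
Mark B: refs=C B C, marked=B
Mark C: refs=F G, marked=B C
Mark F: refs=null B, marked=B C F
Mark G: refs=G C F, marked=B C F G
Unmarked (collected): A D E H

Answer: B C F G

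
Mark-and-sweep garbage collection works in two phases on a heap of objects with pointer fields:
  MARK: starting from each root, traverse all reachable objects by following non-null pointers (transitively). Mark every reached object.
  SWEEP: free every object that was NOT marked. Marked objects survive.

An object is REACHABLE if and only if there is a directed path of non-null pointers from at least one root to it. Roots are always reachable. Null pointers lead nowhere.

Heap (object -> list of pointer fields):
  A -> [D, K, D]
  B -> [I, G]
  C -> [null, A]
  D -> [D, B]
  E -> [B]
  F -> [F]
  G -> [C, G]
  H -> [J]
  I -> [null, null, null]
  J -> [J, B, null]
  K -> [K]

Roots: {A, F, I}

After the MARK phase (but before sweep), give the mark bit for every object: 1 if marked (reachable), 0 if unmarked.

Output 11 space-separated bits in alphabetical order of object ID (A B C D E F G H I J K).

Roots: A F I
Mark A: refs=D K D, marked=A
Mark F: refs=F, marked=A F
Mark I: refs=null null null, marked=A F I
Mark D: refs=D B, marked=A D F I
Mark K: refs=K, marked=A D F I K
Mark B: refs=I G, marked=A B D F I K
Mark G: refs=C G, marked=A B D F G I K
Mark C: refs=null A, marked=A B C D F G I K
Unmarked (collected): E H J

Answer: 1 1 1 1 0 1 1 0 1 0 1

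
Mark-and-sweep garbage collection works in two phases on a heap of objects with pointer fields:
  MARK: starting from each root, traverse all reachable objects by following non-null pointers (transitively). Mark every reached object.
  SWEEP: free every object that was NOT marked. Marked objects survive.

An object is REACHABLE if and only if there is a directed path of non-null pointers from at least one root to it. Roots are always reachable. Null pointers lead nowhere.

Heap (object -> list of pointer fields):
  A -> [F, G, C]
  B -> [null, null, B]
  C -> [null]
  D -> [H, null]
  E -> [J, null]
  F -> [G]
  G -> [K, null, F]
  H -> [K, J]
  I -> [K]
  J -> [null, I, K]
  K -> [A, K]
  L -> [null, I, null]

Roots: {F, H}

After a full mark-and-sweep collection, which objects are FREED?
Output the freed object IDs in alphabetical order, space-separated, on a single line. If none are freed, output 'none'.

Answer: B D E L

Derivation:
Roots: F H
Mark F: refs=G, marked=F
Mark H: refs=K J, marked=F H
Mark G: refs=K null F, marked=F G H
Mark K: refs=A K, marked=F G H K
Mark J: refs=null I K, marked=F G H J K
Mark A: refs=F G C, marked=A F G H J K
Mark I: refs=K, marked=A F G H I J K
Mark C: refs=null, marked=A C F G H I J K
Unmarked (collected): B D E L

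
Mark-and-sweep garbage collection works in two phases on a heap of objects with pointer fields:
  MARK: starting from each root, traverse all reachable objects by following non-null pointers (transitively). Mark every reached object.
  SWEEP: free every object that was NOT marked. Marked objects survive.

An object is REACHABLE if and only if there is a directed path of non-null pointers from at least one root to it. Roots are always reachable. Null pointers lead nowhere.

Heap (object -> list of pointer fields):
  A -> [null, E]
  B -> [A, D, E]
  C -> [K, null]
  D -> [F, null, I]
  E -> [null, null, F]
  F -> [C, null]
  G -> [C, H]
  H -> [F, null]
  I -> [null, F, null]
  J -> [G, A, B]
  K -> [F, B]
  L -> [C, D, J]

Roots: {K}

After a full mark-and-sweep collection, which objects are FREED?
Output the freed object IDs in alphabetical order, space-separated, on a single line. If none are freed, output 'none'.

Roots: K
Mark K: refs=F B, marked=K
Mark F: refs=C null, marked=F K
Mark B: refs=A D E, marked=B F K
Mark C: refs=K null, marked=B C F K
Mark A: refs=null E, marked=A B C F K
Mark D: refs=F null I, marked=A B C D F K
Mark E: refs=null null F, marked=A B C D E F K
Mark I: refs=null F null, marked=A B C D E F I K
Unmarked (collected): G H J L

Answer: G H J L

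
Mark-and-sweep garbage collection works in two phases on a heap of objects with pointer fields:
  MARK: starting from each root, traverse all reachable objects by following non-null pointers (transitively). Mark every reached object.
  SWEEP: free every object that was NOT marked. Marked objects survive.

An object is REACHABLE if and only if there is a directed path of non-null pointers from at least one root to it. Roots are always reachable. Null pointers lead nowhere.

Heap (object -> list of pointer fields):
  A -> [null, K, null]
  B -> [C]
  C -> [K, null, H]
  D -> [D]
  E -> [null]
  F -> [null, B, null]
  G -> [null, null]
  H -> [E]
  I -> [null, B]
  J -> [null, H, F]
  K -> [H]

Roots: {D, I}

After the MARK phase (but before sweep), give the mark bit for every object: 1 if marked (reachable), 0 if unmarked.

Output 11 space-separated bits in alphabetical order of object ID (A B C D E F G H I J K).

Answer: 0 1 1 1 1 0 0 1 1 0 1

Derivation:
Roots: D I
Mark D: refs=D, marked=D
Mark I: refs=null B, marked=D I
Mark B: refs=C, marked=B D I
Mark C: refs=K null H, marked=B C D I
Mark K: refs=H, marked=B C D I K
Mark H: refs=E, marked=B C D H I K
Mark E: refs=null, marked=B C D E H I K
Unmarked (collected): A F G J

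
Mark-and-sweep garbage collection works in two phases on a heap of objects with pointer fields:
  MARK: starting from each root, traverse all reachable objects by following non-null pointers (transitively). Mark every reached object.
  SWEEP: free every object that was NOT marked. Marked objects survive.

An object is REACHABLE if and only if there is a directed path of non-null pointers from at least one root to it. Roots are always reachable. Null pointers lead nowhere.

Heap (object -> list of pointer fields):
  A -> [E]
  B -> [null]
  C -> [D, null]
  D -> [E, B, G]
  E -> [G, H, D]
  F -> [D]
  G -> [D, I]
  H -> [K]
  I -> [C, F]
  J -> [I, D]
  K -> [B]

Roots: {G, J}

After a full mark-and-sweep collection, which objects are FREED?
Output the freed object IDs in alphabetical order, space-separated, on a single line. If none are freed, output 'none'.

Roots: G J
Mark G: refs=D I, marked=G
Mark J: refs=I D, marked=G J
Mark D: refs=E B G, marked=D G J
Mark I: refs=C F, marked=D G I J
Mark E: refs=G H D, marked=D E G I J
Mark B: refs=null, marked=B D E G I J
Mark C: refs=D null, marked=B C D E G I J
Mark F: refs=D, marked=B C D E F G I J
Mark H: refs=K, marked=B C D E F G H I J
Mark K: refs=B, marked=B C D E F G H I J K
Unmarked (collected): A

Answer: A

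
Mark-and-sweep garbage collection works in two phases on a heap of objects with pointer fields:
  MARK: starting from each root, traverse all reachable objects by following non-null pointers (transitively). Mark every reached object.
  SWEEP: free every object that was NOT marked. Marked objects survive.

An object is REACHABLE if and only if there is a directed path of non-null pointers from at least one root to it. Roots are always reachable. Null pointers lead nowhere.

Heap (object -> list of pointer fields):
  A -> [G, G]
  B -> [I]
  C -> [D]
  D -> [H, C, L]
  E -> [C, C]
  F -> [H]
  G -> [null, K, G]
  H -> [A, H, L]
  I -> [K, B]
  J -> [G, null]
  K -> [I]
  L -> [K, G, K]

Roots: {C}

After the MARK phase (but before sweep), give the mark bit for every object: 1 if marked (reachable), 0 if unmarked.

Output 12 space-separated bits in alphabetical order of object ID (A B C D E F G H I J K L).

Answer: 1 1 1 1 0 0 1 1 1 0 1 1

Derivation:
Roots: C
Mark C: refs=D, marked=C
Mark D: refs=H C L, marked=C D
Mark H: refs=A H L, marked=C D H
Mark L: refs=K G K, marked=C D H L
Mark A: refs=G G, marked=A C D H L
Mark K: refs=I, marked=A C D H K L
Mark G: refs=null K G, marked=A C D G H K L
Mark I: refs=K B, marked=A C D G H I K L
Mark B: refs=I, marked=A B C D G H I K L
Unmarked (collected): E F J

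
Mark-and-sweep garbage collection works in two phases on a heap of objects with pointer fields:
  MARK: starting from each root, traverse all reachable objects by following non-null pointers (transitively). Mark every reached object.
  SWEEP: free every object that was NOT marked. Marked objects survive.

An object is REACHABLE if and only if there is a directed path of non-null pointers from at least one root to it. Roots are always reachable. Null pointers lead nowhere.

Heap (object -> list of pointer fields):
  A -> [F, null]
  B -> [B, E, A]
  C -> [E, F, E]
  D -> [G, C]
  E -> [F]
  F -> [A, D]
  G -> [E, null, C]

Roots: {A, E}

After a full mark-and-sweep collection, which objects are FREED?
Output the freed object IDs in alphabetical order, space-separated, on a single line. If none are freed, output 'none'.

Roots: A E
Mark A: refs=F null, marked=A
Mark E: refs=F, marked=A E
Mark F: refs=A D, marked=A E F
Mark D: refs=G C, marked=A D E F
Mark G: refs=E null C, marked=A D E F G
Mark C: refs=E F E, marked=A C D E F G
Unmarked (collected): B

Answer: B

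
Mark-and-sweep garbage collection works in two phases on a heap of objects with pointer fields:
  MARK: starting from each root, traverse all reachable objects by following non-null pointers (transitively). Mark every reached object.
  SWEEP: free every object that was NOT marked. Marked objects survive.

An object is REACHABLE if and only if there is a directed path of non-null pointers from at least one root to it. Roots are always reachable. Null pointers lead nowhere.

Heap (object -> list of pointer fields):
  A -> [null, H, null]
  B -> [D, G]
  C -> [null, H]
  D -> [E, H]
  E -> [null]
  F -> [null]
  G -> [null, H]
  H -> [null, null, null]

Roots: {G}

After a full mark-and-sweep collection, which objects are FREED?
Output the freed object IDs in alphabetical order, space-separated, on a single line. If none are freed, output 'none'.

Answer: A B C D E F

Derivation:
Roots: G
Mark G: refs=null H, marked=G
Mark H: refs=null null null, marked=G H
Unmarked (collected): A B C D E F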